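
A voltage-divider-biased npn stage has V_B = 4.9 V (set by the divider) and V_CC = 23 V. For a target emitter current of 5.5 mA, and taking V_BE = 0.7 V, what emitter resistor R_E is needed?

V_E = V_B − V_BE = 4.9 − 0.7 = 4.2 V.
R_E = V_E / I_E = 4.2 / 5.5 = 0.764 kΩ.

R_E ≈ 0.76 kΩ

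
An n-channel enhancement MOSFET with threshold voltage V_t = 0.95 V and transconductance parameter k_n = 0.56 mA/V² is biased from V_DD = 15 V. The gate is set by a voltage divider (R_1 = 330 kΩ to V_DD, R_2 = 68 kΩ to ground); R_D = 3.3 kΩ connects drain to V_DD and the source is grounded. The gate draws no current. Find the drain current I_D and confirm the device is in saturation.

I_D ≈ 0.73 mA

V_G = V_DD·R_2/(R_1+R_2) = 15×68/398 = 2.56 V. With the source grounded, V_GS = V_G = 2.56 V.
Assume saturation: I_D = (k_n/2)(V_GS − V_t)² = (0.56/2)×(2.56 − 0.95)² = 0.28×1.61² = 0.728 mA.
V_DS = V_DD − I_D·R_D = 15 − 0.728×3.3 = 12.6 V.
Saturation requires V_DS ≥ V_GS − V_t = 1.61 V; 12.6 ≥ 1.61 ✓.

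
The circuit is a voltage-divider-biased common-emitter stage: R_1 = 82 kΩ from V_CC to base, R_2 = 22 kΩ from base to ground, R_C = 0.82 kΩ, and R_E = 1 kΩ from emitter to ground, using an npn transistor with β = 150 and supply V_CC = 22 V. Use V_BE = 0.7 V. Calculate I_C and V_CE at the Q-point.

Thevenize the base divider: V_Th = V_CC·R_2/(R_1+R_2) = 22×22/104 = 4.65 V, R_Th = R_1‖R_2 = 17.3 kΩ.
Base-emitter loop: V_Th = I_B·R_Th + V_BE + (β+1)I_B·R_E, so I_B = (4.65 − 0.7) / (17.3 + 151×1) = 0.0235 mA.
I_C = β·I_B = 150×0.0235 = 3.52 mA, and I_E = (β+1)I_B = 3.55 mA.
V_CE = V_CC − I_C·R_C − I_E·R_E = 22 − 3.52×0.82 − 3.55×1 = 15.6 V.
V_CE = 15.6 V > 0.2 V confirms active-region operation.

I_C ≈ 3.5 mA, V_CE ≈ 16 V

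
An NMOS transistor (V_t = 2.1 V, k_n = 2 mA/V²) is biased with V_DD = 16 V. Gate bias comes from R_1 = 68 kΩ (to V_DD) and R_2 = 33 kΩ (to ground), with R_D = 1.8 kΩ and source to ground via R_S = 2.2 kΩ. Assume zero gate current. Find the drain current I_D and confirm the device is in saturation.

I_D ≈ 0.97 mA

V_G = V_DD·R_2/(R_1+R_2) = 16×33/101 = 5.23 V.
Assume saturation: I_D = (k_n/2)(V_GS − V_t)² with V_GS = V_G − I_D·R_S = 5.23 − 2.2·I_D.
Substituting gives 4.84·I_D² − 14.8·I_D + 9.78 = 0, with roots I_D = 0.973 or 2.08 mA.
The root I_D = 2.08 mA gives V_GS = 0.659 V ≤ V_t, so take I_D = 0.973 mA.
Then V_GS = 3.09 V and V_DS = V_DD − I_D(R_D+R_S) = 16 − 0.973×4 = 12.1 V.
Saturation requires V_DS ≥ V_GS − V_t = 0.987 V; 12.1 ≥ 0.987 ✓.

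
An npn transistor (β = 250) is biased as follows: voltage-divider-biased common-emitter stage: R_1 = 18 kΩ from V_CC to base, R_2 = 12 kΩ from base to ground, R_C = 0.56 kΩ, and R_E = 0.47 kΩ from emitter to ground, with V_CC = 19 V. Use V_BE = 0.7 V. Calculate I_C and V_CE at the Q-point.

I_C ≈ 14 mA, V_CE ≈ 4.8 V

Thevenize the base divider: V_Th = V_CC·R_2/(R_1+R_2) = 19×12/30 = 7.6 V, R_Th = R_1‖R_2 = 7.2 kΩ.
Base-emitter loop: V_Th = I_B·R_Th + V_BE + (β+1)I_B·R_E, so I_B = (7.6 − 0.7) / (7.2 + 251×0.47) = 0.0551 mA.
I_C = β·I_B = 250×0.0551 = 13.8 mA, and I_E = (β+1)I_B = 13.8 mA.
V_CE = V_CC − I_C·R_C − I_E·R_E = 19 − 13.8×0.56 − 13.8×0.47 = 4.78 V.
V_CE = 4.78 V > 0.2 V confirms active-region operation.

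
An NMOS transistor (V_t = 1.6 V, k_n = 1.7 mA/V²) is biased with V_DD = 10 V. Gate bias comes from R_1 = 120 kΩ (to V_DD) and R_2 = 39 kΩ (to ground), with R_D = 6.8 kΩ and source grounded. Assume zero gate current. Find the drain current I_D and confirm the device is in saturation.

V_G = V_DD·R_2/(R_1+R_2) = 10×39/159 = 2.45 V. With the source grounded, V_GS = V_G = 2.45 V.
Assume saturation: I_D = (k_n/2)(V_GS − V_t)² = (1.7/2)×(2.45 − 1.6)² = 0.85×0.853² = 0.618 mA.
V_DS = V_DD − I_D·R_D = 10 − 0.618×6.8 = 5.8 V.
Saturation requires V_DS ≥ V_GS − V_t = 0.853 V; 5.8 ≥ 0.853 ✓.

I_D ≈ 0.62 mA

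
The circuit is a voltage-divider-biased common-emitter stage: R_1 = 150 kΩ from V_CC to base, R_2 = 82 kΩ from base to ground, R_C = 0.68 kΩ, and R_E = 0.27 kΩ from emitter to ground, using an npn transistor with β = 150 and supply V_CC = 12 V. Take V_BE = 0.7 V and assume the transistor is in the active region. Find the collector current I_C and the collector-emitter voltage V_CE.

I_C ≈ 5.7 mA, V_CE ≈ 6.6 V

Thevenize the base divider: V_Th = V_CC·R_2/(R_1+R_2) = 12×82/232 = 4.24 V, R_Th = R_1‖R_2 = 53 kΩ.
Base-emitter loop: V_Th = I_B·R_Th + V_BE + (β+1)I_B·R_E, so I_B = (4.24 − 0.7) / (53 + 151×0.27) = 0.0378 mA.
I_C = β·I_B = 150×0.0378 = 5.66 mA, and I_E = (β+1)I_B = 5.7 mA.
V_CE = V_CC − I_C·R_C − I_E·R_E = 12 − 5.66×0.68 − 5.7×0.27 = 6.61 V.
V_CE = 6.61 V > 0.2 V confirms active-region operation.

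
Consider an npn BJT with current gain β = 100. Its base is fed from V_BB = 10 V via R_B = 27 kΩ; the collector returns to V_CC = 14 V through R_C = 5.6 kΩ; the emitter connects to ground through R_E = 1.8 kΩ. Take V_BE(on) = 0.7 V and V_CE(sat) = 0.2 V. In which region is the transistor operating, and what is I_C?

saturation; I_C ≈ 1.8 mA

Assume active: I_B = (10 − 0.7)/(27 + 101×1.8) = 0.0445 mA, I_C = β·I_B = 4.45 mA.
Then V_CE = 14 − 4.45×5.6 − 4.5×1.8 = -19 V < 0.2 V — the active assumption fails.
Re-solve with V_CE = 0.2 V. KCL at the emitter: V_E/R_E = (V_BB−0.7−V_E)/R_B + (V_CC−0.2−V_E)/R_C, giving V_E = 3.64 V.
I_C = (V_CC − 0.2 − V_E)/R_C = (13.8 − 3.64)/5.6 = 1.81 mA.
Check: I_B = (9.3 − 3.64)/27 = 0.21 mA, and β·I_B = 21 mA > I_C, confirming saturation.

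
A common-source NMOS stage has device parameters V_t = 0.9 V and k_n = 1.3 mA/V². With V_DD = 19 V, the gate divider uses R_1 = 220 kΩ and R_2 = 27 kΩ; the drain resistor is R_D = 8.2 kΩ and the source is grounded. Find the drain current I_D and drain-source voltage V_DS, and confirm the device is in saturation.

V_G = V_DD·R_2/(R_1+R_2) = 19×27/247 = 2.08 V. With the source grounded, V_GS = V_G = 2.08 V.
Assume saturation: I_D = (k_n/2)(V_GS − V_t)² = (1.3/2)×(2.08 − 0.9)² = 0.65×1.18² = 0.9 mA.
V_DS = V_DD − I_D·R_D = 19 − 0.9×8.2 = 11.6 V.
Saturation requires V_DS ≥ V_GS − V_t = 1.18 V; 11.6 ≥ 1.18 ✓.

I_D ≈ 0.9 mA, V_DS ≈ 12 V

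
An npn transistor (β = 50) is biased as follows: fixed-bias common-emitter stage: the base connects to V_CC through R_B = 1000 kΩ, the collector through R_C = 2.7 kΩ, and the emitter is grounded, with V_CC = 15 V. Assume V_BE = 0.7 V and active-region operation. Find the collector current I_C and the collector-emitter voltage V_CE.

I_C ≈ 0.71 mA, V_CE ≈ 13 V

Base loop: V_CC = I_B·R_B + V_BE, so I_B = (15 − 0.7)/1000 kΩ = 0.0143 mA.
In the active region I_C = β·I_B = 50 × 0.0143 = 0.715 mA.
Collector loop: V_CE = V_CC − I_C·R_C = 15 − 0.715×2.7 = 13.1 V.
Since V_CE = 13.1 V > V_CE(sat) ≈ 0.2 V, the transistor is in the active region as assumed.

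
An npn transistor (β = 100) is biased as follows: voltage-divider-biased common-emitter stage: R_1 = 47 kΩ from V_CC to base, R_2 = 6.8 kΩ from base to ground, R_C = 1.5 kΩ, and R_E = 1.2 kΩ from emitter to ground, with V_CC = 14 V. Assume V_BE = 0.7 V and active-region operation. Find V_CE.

V_CE ≈ 12 V

Thevenize the base divider: V_Th = V_CC·R_2/(R_1+R_2) = 14×6.8/53.8 = 1.77 V, R_Th = R_1‖R_2 = 5.94 kΩ.
Base-emitter loop: V_Th = I_B·R_Th + V_BE + (β+1)I_B·R_E, so I_B = (1.77 − 0.7) / (5.94 + 101×1.2) = 0.00841 mA.
I_C = β·I_B = 100×0.00841 = 0.841 mA, and I_E = (β+1)I_B = 0.85 mA.
V_CE = V_CC − I_C·R_C − I_E·R_E = 14 − 0.841×1.5 − 0.85×1.2 = 11.7 V.
V_CE = 11.7 V > 0.2 V confirms active-region operation.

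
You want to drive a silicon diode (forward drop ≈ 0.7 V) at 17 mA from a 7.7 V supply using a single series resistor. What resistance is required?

The resistor drops V_S − V_D = 7.7 − 0.7 = 7 V at 17 mA.
R = 7 V / 17 mA = 0.412 kΩ.

R ≈ 0.41 kΩ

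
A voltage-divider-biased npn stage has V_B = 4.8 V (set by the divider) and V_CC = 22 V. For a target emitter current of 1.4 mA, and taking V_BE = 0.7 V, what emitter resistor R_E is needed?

V_E = V_B − V_BE = 4.8 − 0.7 = 4.1 V.
R_E = V_E / I_E = 4.1 / 1.4 = 2.93 kΩ.

R_E ≈ 2.9 kΩ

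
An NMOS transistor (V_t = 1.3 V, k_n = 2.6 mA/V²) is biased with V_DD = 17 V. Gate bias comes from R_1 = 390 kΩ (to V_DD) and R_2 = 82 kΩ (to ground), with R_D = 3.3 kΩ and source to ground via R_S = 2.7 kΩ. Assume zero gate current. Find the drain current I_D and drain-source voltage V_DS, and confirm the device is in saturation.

I_D ≈ 0.41 mA, V_DS ≈ 15 V

V_G = V_DD·R_2/(R_1+R_2) = 17×82/472 = 2.95 V.
Assume saturation: I_D = (k_n/2)(V_GS − V_t)² with V_GS = V_G − I_D·R_S = 2.95 − 2.7·I_D.
Substituting gives 9.48·I_D² − 12.6·I_D + 3.55 = 0, with roots I_D = 0.406 or 0.925 mA.
The root I_D = 0.925 mA gives V_GS = 0.457 V ≤ V_t, so take I_D = 0.406 mA.
Then V_GS = 1.86 V and V_DS = V_DD − I_D(R_D+R_S) = 17 − 0.406×6 = 14.6 V.
Saturation requires V_DS ≥ V_GS − V_t = 0.559 V; 14.6 ≥ 0.559 ✓.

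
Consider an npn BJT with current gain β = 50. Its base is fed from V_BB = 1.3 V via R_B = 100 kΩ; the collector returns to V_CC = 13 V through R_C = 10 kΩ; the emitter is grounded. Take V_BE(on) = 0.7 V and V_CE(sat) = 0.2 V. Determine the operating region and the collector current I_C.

Assume active. Base-emitter loop: I_B = (V_BB − V_BE)/R_B = (1.3 − 0.7)/100 = 0.006 mA.
I_C = β·I_B = 50×0.006 = 0.3 mA.
V_CE = V_CC − I_C·R_C = 13 − 0.3×10 = 10 V > V_CE(sat), so the active-region assumption holds.

active; I_C ≈ 0.3 mA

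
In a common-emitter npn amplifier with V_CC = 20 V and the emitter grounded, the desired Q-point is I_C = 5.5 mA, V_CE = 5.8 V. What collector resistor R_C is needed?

Collector loop: V_CC = I_C·R_C + V_CE.
R_C = (V_CC − V_CE)/I_C = (20 − 5.8)/5.5 = 2.58 kΩ.

R_C ≈ 2.6 kΩ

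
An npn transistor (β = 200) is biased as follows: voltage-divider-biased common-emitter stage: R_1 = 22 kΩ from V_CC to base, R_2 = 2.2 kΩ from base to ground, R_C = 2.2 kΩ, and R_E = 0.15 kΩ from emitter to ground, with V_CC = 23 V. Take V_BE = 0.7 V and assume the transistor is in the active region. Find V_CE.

Thevenize the base divider: V_Th = V_CC·R_2/(R_1+R_2) = 23×2.2/24.2 = 2.09 V, R_Th = R_1‖R_2 = 2 kΩ.
Base-emitter loop: V_Th = I_B·R_Th + V_BE + (β+1)I_B·R_E, so I_B = (2.09 − 0.7) / (2 + 201×0.15) = 0.0433 mA.
I_C = β·I_B = 200×0.0433 = 8.65 mA, and I_E = (β+1)I_B = 8.7 mA.
V_CE = V_CC − I_C·R_C − I_E·R_E = 23 − 8.65×2.2 − 8.7×0.15 = 2.66 V.
V_CE = 2.66 V > 0.2 V confirms active-region operation.

V_CE ≈ 2.7 V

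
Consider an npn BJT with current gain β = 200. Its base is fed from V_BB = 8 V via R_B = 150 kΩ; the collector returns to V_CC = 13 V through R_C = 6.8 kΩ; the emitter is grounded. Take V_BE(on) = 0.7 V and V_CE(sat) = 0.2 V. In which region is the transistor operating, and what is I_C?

saturation; I_C ≈ 1.9 mA

Assume active: I_B = (8 − 0.7)/150 = 0.0487 mA, giving I_C = β·I_B = 9.73 mA.
But then V_CE = 13 − 9.73×6.8 = -53.2 V < V_CE(sat) = 0.2 V — impossible in the active region.
So the transistor is saturated. With V_CE = 0.2 V, I_C = (V_CC − 0.2)/R_C = 12.8/6.8 = 1.88 mA.
Check: β·I_B = 9.73 mA > I_C = 1.88 mA, confirming saturation.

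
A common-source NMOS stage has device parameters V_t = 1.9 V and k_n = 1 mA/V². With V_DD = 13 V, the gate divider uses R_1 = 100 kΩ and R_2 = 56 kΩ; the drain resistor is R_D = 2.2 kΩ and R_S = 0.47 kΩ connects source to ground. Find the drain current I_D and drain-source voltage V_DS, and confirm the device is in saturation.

I_D ≈ 1.8 mA, V_DS ≈ 8.1 V

V_G = V_DD·R_2/(R_1+R_2) = 13×56/156 = 4.67 V.
Assume saturation: I_D = (k_n/2)(V_GS − V_t)² with V_GS = V_G − I_D·R_S = 4.67 − 0.47·I_D.
Substituting gives 0.11·I_D² − 2.3·I_D + 3.83 = 0, with roots I_D = 1.82 or 19 mA.
The root I_D = 19 mA gives V_GS = -4.26 V ≤ V_t, so take I_D = 1.82 mA.
Then V_GS = 3.81 V and V_DS = V_DD − I_D(R_D+R_S) = 13 − 1.82×2.67 = 8.13 V.
Saturation requires V_DS ≥ V_GS − V_t = 1.91 V; 8.13 ≥ 1.91 ✓.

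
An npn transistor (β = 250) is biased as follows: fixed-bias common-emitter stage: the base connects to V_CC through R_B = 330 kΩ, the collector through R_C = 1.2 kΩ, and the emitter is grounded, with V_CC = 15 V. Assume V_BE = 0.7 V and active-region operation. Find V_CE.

V_CE ≈ 2 V

Base loop: V_CC = I_B·R_B + V_BE, so I_B = (15 − 0.7)/330 kΩ = 0.0433 mA.
In the active region I_C = β·I_B = 250 × 0.0433 = 10.8 mA.
Collector loop: V_CE = V_CC − I_C·R_C = 15 − 10.8×1.2 = 2 V.
Since V_CE = 2 V > V_CE(sat) ≈ 0.2 V, the transistor is in the active region as assumed.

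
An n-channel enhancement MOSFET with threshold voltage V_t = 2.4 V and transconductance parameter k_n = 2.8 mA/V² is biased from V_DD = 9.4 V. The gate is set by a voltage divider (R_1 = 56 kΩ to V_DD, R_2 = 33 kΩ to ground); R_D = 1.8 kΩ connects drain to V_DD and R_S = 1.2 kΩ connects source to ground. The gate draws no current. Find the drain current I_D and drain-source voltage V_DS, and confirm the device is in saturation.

I_D ≈ 0.44 mA, V_DS ≈ 8.1 V

V_G = V_DD·R_2/(R_1+R_2) = 9.4×33/89 = 3.49 V.
Assume saturation: I_D = (k_n/2)(V_GS − V_t)² with V_GS = V_G − I_D·R_S = 3.49 − 1.2·I_D.
Substituting gives 2.02·I_D² − 4.65·I_D + 1.65 = 0, with roots I_D = 0.438 or 1.87 mA.
The root I_D = 1.87 mA gives V_GS = 1.25 V ≤ V_t, so take I_D = 0.438 mA.
Then V_GS = 2.96 V and V_DS = V_DD − I_D(R_D+R_S) = 9.4 − 0.438×3 = 8.09 V.
Saturation requires V_DS ≥ V_GS − V_t = 0.559 V; 8.09 ≥ 0.559 ✓.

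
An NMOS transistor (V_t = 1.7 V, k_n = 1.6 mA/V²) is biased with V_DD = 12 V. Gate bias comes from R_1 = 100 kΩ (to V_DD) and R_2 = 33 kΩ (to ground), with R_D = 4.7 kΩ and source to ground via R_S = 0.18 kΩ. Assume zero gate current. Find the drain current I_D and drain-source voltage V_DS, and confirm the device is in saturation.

I_D ≈ 0.97 mA, V_DS ≈ 7.3 V

V_G = V_DD·R_2/(R_1+R_2) = 12×33/133 = 2.98 V.
Assume saturation: I_D = (k_n/2)(V_GS − V_t)² with V_GS = V_G − I_D·R_S = 2.98 − 0.18·I_D.
Substituting gives 0.0259·I_D² − 1.37·I_D + 1.31 = 0, with roots I_D = 0.972 or 51.8 mA.
The root I_D = 51.8 mA gives V_GS = -6.35 V ≤ V_t, so take I_D = 0.972 mA.
Then V_GS = 2.8 V and V_DS = V_DD − I_D(R_D+R_S) = 12 − 0.972×4.88 = 7.26 V.
Saturation requires V_DS ≥ V_GS − V_t = 1.1 V; 7.26 ≥ 1.1 ✓.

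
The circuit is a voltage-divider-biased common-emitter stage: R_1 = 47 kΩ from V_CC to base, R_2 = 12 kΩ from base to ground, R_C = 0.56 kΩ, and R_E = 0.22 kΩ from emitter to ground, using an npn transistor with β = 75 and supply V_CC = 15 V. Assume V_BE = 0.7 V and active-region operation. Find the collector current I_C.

I_C ≈ 6.7 mA

Thevenize the base divider: V_Th = V_CC·R_2/(R_1+R_2) = 15×12/59 = 3.05 V, R_Th = R_1‖R_2 = 9.56 kΩ.
Base-emitter loop: V_Th = I_B·R_Th + V_BE + (β+1)I_B·R_E, so I_B = (3.05 − 0.7) / (9.56 + 76×0.22) = 0.0895 mA.
I_C = β·I_B = 75×0.0895 = 6.71 mA, and I_E = (β+1)I_B = 6.8 mA.
V_CE = V_CC − I_C·R_C − I_E·R_E = 15 − 6.71×0.56 − 6.8×0.22 = 9.75 V.
V_CE = 9.75 V > 0.2 V confirms active-region operation.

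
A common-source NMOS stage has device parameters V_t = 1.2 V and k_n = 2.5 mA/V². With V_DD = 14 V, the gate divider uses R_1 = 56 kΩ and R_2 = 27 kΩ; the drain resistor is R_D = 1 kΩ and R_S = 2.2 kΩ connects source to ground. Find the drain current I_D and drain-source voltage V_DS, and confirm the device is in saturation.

I_D ≈ 1.1 mA, V_DS ≈ 10 V

V_G = V_DD·R_2/(R_1+R_2) = 14×27/83 = 4.55 V.
Assume saturation: I_D = (k_n/2)(V_GS − V_t)² with V_GS = V_G − I_D·R_S = 4.55 − 2.2·I_D.
Substituting gives 6.05·I_D² − 19.4·I_D + 14.1 = 0, with roots I_D = 1.1 or 2.12 mA.
The root I_D = 2.12 mA gives V_GS = -0.101 V ≤ V_t, so take I_D = 1.1 mA.
Then V_GS = 2.14 V and V_DS = V_DD − I_D(R_D+R_S) = 14 − 1.1×3.2 = 10.5 V.
Saturation requires V_DS ≥ V_GS − V_t = 0.937 V; 10.5 ≥ 0.937 ✓.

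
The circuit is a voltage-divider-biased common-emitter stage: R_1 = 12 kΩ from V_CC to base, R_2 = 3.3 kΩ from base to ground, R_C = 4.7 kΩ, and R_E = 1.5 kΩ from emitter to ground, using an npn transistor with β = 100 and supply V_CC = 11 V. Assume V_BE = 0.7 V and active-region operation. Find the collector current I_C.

I_C ≈ 1.1 mA

Thevenize the base divider: V_Th = V_CC·R_2/(R_1+R_2) = 11×3.3/15.3 = 2.37 V, R_Th = R_1‖R_2 = 2.59 kΩ.
Base-emitter loop: V_Th = I_B·R_Th + V_BE + (β+1)I_B·R_E, so I_B = (2.37 − 0.7) / (2.59 + 101×1.5) = 0.0109 mA.
I_C = β·I_B = 100×0.0109 = 1.09 mA, and I_E = (β+1)I_B = 1.1 mA.
V_CE = V_CC − I_C·R_C − I_E·R_E = 11 − 1.09×4.7 − 1.1×1.5 = 4.25 V.
V_CE = 4.25 V > 0.2 V confirms active-region operation.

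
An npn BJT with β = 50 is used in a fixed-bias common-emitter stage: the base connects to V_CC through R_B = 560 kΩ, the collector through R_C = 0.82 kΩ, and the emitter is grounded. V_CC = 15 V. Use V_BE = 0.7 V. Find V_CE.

V_CE ≈ 14 V

Base loop: V_CC = I_B·R_B + V_BE, so I_B = (15 − 0.7)/560 kΩ = 0.0255 mA.
In the active region I_C = β·I_B = 50 × 0.0255 = 1.28 mA.
Collector loop: V_CE = V_CC − I_C·R_C = 15 − 1.28×0.82 = 14 V.
Since V_CE = 14 V > V_CE(sat) ≈ 0.2 V, the transistor is in the active region as assumed.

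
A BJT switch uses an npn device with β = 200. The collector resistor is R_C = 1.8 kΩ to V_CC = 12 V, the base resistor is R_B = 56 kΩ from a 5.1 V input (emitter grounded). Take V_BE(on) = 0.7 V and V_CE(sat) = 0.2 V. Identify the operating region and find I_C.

saturation; I_C ≈ 6.6 mA

Assume active: I_B = (5.1 − 0.7)/56 = 0.0786 mA, giving I_C = β·I_B = 15.7 mA.
But then V_CE = 12 − 15.7×1.8 = -16.3 V < V_CE(sat) = 0.2 V — impossible in the active region.
So the transistor is saturated. With V_CE = 0.2 V, I_C = (V_CC − 0.2)/R_C = 11.8/1.8 = 6.56 mA.
Check: β·I_B = 15.7 mA > I_C = 6.56 mA, confirming saturation.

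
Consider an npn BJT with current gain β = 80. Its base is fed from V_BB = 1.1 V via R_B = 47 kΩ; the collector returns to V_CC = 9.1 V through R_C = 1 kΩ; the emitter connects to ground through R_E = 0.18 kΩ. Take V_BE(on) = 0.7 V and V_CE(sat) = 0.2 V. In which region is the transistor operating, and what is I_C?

Assume active. Base-emitter loop: I_B = (V_BB − V_BE)/(R_B + (β+1)R_E) = (1.1 − 0.7)/(47 + 81×0.18) = 0.0065 mA.
I_C = β·I_B = 80×0.0065 = 0.52 mA.
V_CE = V_CC − I_C·R_C − I_E·R_E = 9.1 − 0.52×1 − 0.526×0.18 = 8.49 V > V_CE(sat), so the active-region assumption holds.

active; I_C ≈ 0.52 mA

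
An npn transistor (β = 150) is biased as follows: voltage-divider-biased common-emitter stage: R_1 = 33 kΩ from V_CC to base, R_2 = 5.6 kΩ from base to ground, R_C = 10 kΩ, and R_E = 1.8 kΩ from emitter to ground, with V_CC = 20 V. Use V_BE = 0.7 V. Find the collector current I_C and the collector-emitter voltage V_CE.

I_C ≈ 1.2 mA, V_CE ≈ 5.9 V

Thevenize the base divider: V_Th = V_CC·R_2/(R_1+R_2) = 20×5.6/38.6 = 2.9 V, R_Th = R_1‖R_2 = 4.79 kΩ.
Base-emitter loop: V_Th = I_B·R_Th + V_BE + (β+1)I_B·R_E, so I_B = (2.9 − 0.7) / (4.79 + 151×1.8) = 0.00796 mA.
I_C = β·I_B = 150×0.00796 = 1.19 mA, and I_E = (β+1)I_B = 1.2 mA.
V_CE = V_CC − I_C·R_C − I_E·R_E = 20 − 1.19×10 − 1.2×1.8 = 5.9 V.
V_CE = 5.9 V > 0.2 V confirms active-region operation.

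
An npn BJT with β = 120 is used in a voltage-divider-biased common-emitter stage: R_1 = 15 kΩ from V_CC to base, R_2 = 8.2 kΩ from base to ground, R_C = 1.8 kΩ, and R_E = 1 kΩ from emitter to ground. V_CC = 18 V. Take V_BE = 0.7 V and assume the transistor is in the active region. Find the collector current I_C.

I_C ≈ 5.4 mA

Thevenize the base divider: V_Th = V_CC·R_2/(R_1+R_2) = 18×8.2/23.2 = 6.36 V, R_Th = R_1‖R_2 = 5.3 kΩ.
Base-emitter loop: V_Th = I_B·R_Th + V_BE + (β+1)I_B·R_E, so I_B = (6.36 − 0.7) / (5.3 + 121×1) = 0.0448 mA.
I_C = β·I_B = 120×0.0448 = 5.38 mA, and I_E = (β+1)I_B = 5.42 mA.
V_CE = V_CC − I_C·R_C − I_E·R_E = 18 − 5.38×1.8 − 5.42×1 = 2.89 V.
V_CE = 2.89 V > 0.2 V confirms active-region operation.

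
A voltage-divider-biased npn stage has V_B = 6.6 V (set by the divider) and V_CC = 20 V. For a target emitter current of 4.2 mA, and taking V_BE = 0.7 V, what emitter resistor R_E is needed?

V_E = V_B − V_BE = 6.6 − 0.7 = 5.9 V.
R_E = V_E / I_E = 5.9 / 4.2 = 1.4 kΩ.

R_E ≈ 1.4 kΩ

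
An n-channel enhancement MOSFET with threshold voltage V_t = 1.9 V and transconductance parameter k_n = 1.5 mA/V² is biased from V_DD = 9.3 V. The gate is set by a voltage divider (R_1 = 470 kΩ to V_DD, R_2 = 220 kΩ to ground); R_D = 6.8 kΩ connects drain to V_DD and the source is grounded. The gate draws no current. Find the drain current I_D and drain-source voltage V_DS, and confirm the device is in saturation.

I_D ≈ 0.85 mA, V_DS ≈ 3.5 V

V_G = V_DD·R_2/(R_1+R_2) = 9.3×220/690 = 2.97 V. With the source grounded, V_GS = V_G = 2.97 V.
Assume saturation: I_D = (k_n/2)(V_GS − V_t)² = (1.5/2)×(2.97 − 1.9)² = 0.75×1.07² = 0.851 mA.
V_DS = V_DD − I_D·R_D = 9.3 − 0.851×6.8 = 3.51 V.
Saturation requires V_DS ≥ V_GS − V_t = 1.07 V; 3.51 ≥ 1.07 ✓.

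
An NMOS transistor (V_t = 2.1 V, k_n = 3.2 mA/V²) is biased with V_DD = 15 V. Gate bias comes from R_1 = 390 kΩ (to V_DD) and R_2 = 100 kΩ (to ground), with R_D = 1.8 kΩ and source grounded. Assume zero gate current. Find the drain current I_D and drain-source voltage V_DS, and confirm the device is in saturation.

V_G = V_DD·R_2/(R_1+R_2) = 15×100/490 = 3.06 V. With the source grounded, V_GS = V_G = 3.06 V.
Assume saturation: I_D = (k_n/2)(V_GS − V_t)² = (3.2/2)×(3.06 − 2.1)² = 1.6×0.961² = 1.48 mA.
V_DS = V_DD − I_D·R_D = 15 − 1.48×1.8 = 12.3 V.
Saturation requires V_DS ≥ V_GS − V_t = 0.961 V; 12.3 ≥ 0.961 ✓.

I_D ≈ 1.5 mA, V_DS ≈ 12 V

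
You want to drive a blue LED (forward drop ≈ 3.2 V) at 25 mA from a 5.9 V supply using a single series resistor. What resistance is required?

The resistor drops V_S − V_D = 5.9 − 3.2 = 2.7 V at 25 mA.
R = 2.7 V / 25 mA = 0.108 kΩ.

R ≈ 0.11 kΩ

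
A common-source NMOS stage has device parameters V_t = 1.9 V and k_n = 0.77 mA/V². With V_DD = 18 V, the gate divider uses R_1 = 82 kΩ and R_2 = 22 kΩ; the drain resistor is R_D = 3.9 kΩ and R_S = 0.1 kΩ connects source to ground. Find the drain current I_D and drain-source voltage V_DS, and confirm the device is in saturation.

I_D ≈ 1.2 mA, V_DS ≈ 13 V

V_G = V_DD·R_2/(R_1+R_2) = 18×22/104 = 3.81 V.
Assume saturation: I_D = (k_n/2)(V_GS − V_t)² with V_GS = V_G − I_D·R_S = 3.81 − 0.1·I_D.
Substituting gives 0.00385·I_D² − 1.15·I_D + 1.4 = 0, with roots I_D = 1.23 or 297 mA.
The root I_D = 297 mA gives V_GS = -25.9 V ≤ V_t, so take I_D = 1.23 mA.
Then V_GS = 3.69 V and V_DS = V_DD − I_D(R_D+R_S) = 18 − 1.23×4 = 13.1 V.
Saturation requires V_DS ≥ V_GS − V_t = 1.79 V; 13.1 ≥ 1.79 ✓.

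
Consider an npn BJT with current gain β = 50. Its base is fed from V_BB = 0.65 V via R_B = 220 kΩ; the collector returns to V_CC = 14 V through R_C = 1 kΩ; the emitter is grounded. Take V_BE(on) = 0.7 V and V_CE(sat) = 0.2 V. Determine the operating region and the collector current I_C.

V_BB = 0.65 V ≤ V_BE(on) = 0.7 V, so the base-emitter junction is not forward biased.
The transistor is in cutoff: I_B = I_C = 0.

cutoff; I_C ≈ 0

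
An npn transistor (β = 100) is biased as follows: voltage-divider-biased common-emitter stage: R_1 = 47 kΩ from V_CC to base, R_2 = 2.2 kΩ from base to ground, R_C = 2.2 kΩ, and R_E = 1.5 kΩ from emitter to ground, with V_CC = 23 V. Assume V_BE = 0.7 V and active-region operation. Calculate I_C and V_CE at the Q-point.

Thevenize the base divider: V_Th = V_CC·R_2/(R_1+R_2) = 23×2.2/49.2 = 1.03 V, R_Th = R_1‖R_2 = 2.1 kΩ.
Base-emitter loop: V_Th = I_B·R_Th + V_BE + (β+1)I_B·R_E, so I_B = (1.03 − 0.7) / (2.1 + 101×1.5) = 0.00214 mA.
I_C = β·I_B = 100×0.00214 = 0.214 mA, and I_E = (β+1)I_B = 0.216 mA.
V_CE = V_CC − I_C·R_C − I_E·R_E = 23 − 0.214×2.2 − 0.216×1.5 = 22.2 V.
V_CE = 22.2 V > 0.2 V confirms active-region operation.

I_C ≈ 0.21 mA, V_CE ≈ 22 V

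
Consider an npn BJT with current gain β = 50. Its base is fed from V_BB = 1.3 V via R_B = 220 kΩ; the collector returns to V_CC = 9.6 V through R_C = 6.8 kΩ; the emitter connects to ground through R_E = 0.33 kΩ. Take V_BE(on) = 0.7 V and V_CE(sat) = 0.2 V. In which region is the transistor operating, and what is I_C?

Assume active. Base-emitter loop: I_B = (V_BB − V_BE)/(R_B + (β+1)R_E) = (1.3 − 0.7)/(220 + 51×0.33) = 0.00253 mA.
I_C = β·I_B = 50×0.00253 = 0.127 mA.
V_CE = V_CC − I_C·R_C − I_E·R_E = 9.6 − 0.127×6.8 − 0.129×0.33 = 8.7 V > V_CE(sat), so the active-region assumption holds.

active; I_C ≈ 0.13 mA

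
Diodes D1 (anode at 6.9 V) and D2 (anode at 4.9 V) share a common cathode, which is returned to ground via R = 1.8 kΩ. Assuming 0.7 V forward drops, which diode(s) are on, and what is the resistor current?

Only D1 conducts; I_R ≈ 3.4 mA

Assume both conduct. Then node N would need to be at both 6.9−0.7 = 6.2 V and 4.9−0.7 = 4.2 V, which is impossible.
Assume only D1 conducts: V_N = 6.9 − 0.7 = 6.2 V, so I_R = 6.2/1.8 = 3.44 mA.
Check D2: its anode-to-cathode voltage is 4.9 − 6.2 = -1.3 V < 0.7 V, so it is off. The assumption is consistent.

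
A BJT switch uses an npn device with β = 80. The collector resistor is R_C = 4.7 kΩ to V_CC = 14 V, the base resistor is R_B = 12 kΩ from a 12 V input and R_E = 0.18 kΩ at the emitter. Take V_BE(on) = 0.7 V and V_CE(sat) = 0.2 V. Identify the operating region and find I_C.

saturation; I_C ≈ 2.8 mA

Assume active: I_B = (12 − 0.7)/(12 + 81×0.18) = 0.425 mA, I_C = β·I_B = 34 mA.
Then V_CE = 14 − 34×4.7 − 34.4×0.18 = -152 V < 0.2 V — the active assumption fails.
Re-solve with V_CE = 0.2 V. KCL at the emitter: V_E/R_E = (V_BB−0.7−V_E)/R_B + (V_CC−0.2−V_E)/R_C, giving V_E = 0.663 V.
I_C = (V_CC − 0.2 − V_E)/R_C = (13.8 − 0.663)/4.7 = 2.8 mA.
Check: I_B = (11.3 − 0.663)/12 = 0.886 mA, and β·I_B = 70.9 mA > I_C, confirming saturation.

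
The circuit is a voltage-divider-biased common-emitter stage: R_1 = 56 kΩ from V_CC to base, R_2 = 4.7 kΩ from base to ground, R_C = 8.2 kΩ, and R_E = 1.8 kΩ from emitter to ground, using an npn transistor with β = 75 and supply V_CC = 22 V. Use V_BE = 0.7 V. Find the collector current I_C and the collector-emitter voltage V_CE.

I_C ≈ 0.53 mA, V_CE ≈ 17 V

Thevenize the base divider: V_Th = V_CC·R_2/(R_1+R_2) = 22×4.7/60.7 = 1.7 V, R_Th = R_1‖R_2 = 4.34 kΩ.
Base-emitter loop: V_Th = I_B·R_Th + V_BE + (β+1)I_B·R_E, so I_B = (1.7 − 0.7) / (4.34 + 76×1.8) = 0.00711 mA.
I_C = β·I_B = 75×0.00711 = 0.533 mA, and I_E = (β+1)I_B = 0.54 mA.
V_CE = V_CC − I_C·R_C − I_E·R_E = 22 − 0.533×8.2 − 0.54×1.8 = 16.7 V.
V_CE = 16.7 V > 0.2 V confirms active-region operation.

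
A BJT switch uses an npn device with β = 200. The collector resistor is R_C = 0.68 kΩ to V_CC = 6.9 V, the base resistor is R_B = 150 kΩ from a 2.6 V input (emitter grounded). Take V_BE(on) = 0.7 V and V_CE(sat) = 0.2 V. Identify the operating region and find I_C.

Assume active. Base-emitter loop: I_B = (V_BB − V_BE)/R_B = (2.6 − 0.7)/150 = 0.0127 mA.
I_C = β·I_B = 200×0.0127 = 2.53 mA.
V_CE = V_CC − I_C·R_C = 6.9 − 2.53×0.68 = 5.18 V > V_CE(sat), so the active-region assumption holds.

active; I_C ≈ 2.5 mA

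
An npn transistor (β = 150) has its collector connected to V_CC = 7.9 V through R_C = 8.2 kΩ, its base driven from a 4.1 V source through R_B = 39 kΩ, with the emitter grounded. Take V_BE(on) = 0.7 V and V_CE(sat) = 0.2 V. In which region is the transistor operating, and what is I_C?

saturation; I_C ≈ 0.94 mA

Assume active: I_B = (4.1 − 0.7)/39 = 0.0872 mA, giving I_C = β·I_B = 13.1 mA.
But then V_CE = 7.9 − 13.1×8.2 = -99.3 V < V_CE(sat) = 0.2 V — impossible in the active region.
So the transistor is saturated. With V_CE = 0.2 V, I_C = (V_CC − 0.2)/R_C = 7.7/8.2 = 0.939 mA.
Check: β·I_B = 13.1 mA > I_C = 0.939 mA, confirming saturation.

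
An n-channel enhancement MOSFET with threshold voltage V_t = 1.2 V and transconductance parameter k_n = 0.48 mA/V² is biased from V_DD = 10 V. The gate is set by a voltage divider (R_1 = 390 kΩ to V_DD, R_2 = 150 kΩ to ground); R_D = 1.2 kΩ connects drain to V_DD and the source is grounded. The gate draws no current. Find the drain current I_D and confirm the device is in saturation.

V_G = V_DD·R_2/(R_1+R_2) = 10×150/540 = 2.78 V. With the source grounded, V_GS = V_G = 2.78 V.
Assume saturation: I_D = (k_n/2)(V_GS − V_t)² = (0.48/2)×(2.78 − 1.2)² = 0.24×1.58² = 0.597 mA.
V_DS = V_DD − I_D·R_D = 10 − 0.597×1.2 = 9.28 V.
Saturation requires V_DS ≥ V_GS − V_t = 1.58 V; 9.28 ≥ 1.58 ✓.

I_D ≈ 0.6 mA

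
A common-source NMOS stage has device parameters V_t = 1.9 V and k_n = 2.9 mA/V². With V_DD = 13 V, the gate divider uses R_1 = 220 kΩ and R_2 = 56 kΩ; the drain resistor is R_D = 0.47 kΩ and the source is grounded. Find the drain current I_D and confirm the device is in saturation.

V_G = V_DD·R_2/(R_1+R_2) = 13×56/276 = 2.64 V. With the source grounded, V_GS = V_G = 2.64 V.
Assume saturation: I_D = (k_n/2)(V_GS − V_t)² = (2.9/2)×(2.64 − 1.9)² = 1.45×0.738² = 0.789 mA.
V_DS = V_DD − I_D·R_D = 13 − 0.789×0.47 = 12.6 V.
Saturation requires V_DS ≥ V_GS − V_t = 0.738 V; 12.6 ≥ 0.738 ✓.

I_D ≈ 0.79 mA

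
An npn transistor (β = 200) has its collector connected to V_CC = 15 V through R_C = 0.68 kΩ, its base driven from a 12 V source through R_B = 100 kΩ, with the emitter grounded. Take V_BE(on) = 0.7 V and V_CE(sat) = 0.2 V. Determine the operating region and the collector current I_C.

saturation; I_C ≈ 22 mA

Assume active: I_B = (12 − 0.7)/100 = 0.113 mA, giving I_C = β·I_B = 22.6 mA.
But then V_CE = 15 − 22.6×0.68 = -0.368 V < V_CE(sat) = 0.2 V — impossible in the active region.
So the transistor is saturated. With V_CE = 0.2 V, I_C = (V_CC − 0.2)/R_C = 14.8/0.68 = 21.8 mA.
Check: β·I_B = 22.6 mA > I_C = 21.8 mA, confirming saturation.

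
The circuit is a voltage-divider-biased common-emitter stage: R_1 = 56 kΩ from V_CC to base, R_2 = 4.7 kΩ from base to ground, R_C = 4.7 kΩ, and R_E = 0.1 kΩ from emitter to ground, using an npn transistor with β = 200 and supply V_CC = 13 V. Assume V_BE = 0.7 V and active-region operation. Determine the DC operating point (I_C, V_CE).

Thevenize the base divider: V_Th = V_CC·R_2/(R_1+R_2) = 13×4.7/60.7 = 1.01 V, R_Th = R_1‖R_2 = 4.34 kΩ.
Base-emitter loop: V_Th = I_B·R_Th + V_BE + (β+1)I_B·R_E, so I_B = (1.01 − 0.7) / (4.34 + 201×0.1) = 0.0125 mA.
I_C = β·I_B = 200×0.0125 = 2.51 mA, and I_E = (β+1)I_B = 2.52 mA.
V_CE = V_CC − I_C·R_C − I_E·R_E = 13 − 2.51×4.7 − 2.52×0.1 = 0.954 V.
V_CE = 0.954 V > 0.2 V confirms active-region operation.

I_C ≈ 2.5 mA, V_CE ≈ 0.95 V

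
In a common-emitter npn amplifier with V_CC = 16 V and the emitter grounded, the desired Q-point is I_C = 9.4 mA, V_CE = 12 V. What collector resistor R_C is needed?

R_C ≈ 0.43 kΩ

Collector loop: V_CC = I_C·R_C + V_CE.
R_C = (V_CC − V_CE)/I_C = (16 − 12)/9.4 = 0.426 kΩ.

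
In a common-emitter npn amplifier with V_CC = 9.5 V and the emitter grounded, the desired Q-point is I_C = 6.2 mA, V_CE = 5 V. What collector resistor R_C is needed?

R_C ≈ 0.73 kΩ

Collector loop: V_CC = I_C·R_C + V_CE.
R_C = (V_CC − V_CE)/I_C = (9.5 − 5)/6.2 = 0.726 kΩ.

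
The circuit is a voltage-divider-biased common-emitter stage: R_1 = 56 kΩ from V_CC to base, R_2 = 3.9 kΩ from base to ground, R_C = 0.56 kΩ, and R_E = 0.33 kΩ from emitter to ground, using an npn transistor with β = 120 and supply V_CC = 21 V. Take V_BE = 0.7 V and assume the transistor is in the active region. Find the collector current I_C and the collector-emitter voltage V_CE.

Thevenize the base divider: V_Th = V_CC·R_2/(R_1+R_2) = 21×3.9/59.9 = 1.37 V, R_Th = R_1‖R_2 = 3.65 kΩ.
Base-emitter loop: V_Th = I_B·R_Th + V_BE + (β+1)I_B·R_E, so I_B = (1.37 − 0.7) / (3.65 + 121×0.33) = 0.0153 mA.
I_C = β·I_B = 120×0.0153 = 1.84 mA, and I_E = (β+1)I_B = 1.85 mA.
V_CE = V_CC − I_C·R_C − I_E·R_E = 21 − 1.84×0.56 − 1.85×0.33 = 19.4 V.
V_CE = 19.4 V > 0.2 V confirms active-region operation.

I_C ≈ 1.8 mA, V_CE ≈ 19 V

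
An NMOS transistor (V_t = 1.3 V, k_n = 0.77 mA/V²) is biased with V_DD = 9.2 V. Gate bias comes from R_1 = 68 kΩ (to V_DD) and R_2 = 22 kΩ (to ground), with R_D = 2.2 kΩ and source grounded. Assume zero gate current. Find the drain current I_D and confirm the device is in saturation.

V_G = V_DD·R_2/(R_1+R_2) = 9.2×22/90 = 2.25 V. With the source grounded, V_GS = V_G = 2.25 V.
Assume saturation: I_D = (k_n/2)(V_GS − V_t)² = (0.77/2)×(2.25 − 1.3)² = 0.385×0.949² = 0.347 mA.
V_DS = V_DD − I_D·R_D = 9.2 − 0.347×2.2 = 8.44 V.
Saturation requires V_DS ≥ V_GS − V_t = 0.949 V; 8.44 ≥ 0.949 ✓.

I_D ≈ 0.35 mA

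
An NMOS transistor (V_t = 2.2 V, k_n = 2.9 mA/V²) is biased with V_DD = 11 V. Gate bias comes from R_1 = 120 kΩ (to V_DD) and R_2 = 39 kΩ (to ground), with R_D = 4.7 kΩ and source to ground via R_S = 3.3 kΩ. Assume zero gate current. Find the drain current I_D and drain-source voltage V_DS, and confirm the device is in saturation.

V_G = V_DD·R_2/(R_1+R_2) = 11×39/159 = 2.7 V.
Assume saturation: I_D = (k_n/2)(V_GS − V_t)² with V_GS = V_G − I_D·R_S = 2.7 − 3.3·I_D.
Substituting gives 15.8·I_D² − 5.77·I_D + 0.36 = 0, with roots I_D = 0.0798 or 0.285 mA.
The root I_D = 0.285 mA gives V_GS = 1.76 V ≤ V_t, so take I_D = 0.0798 mA.
Then V_GS = 2.43 V and V_DS = V_DD − I_D(R_D+R_S) = 11 − 0.0798×8 = 10.4 V.
Saturation requires V_DS ≥ V_GS − V_t = 0.235 V; 10.4 ≥ 0.235 ✓.

I_D ≈ 0.08 mA, V_DS ≈ 10 V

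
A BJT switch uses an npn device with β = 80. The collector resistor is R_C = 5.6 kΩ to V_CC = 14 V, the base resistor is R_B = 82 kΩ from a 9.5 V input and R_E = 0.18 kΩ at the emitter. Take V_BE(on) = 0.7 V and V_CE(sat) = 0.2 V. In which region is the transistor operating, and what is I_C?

saturation; I_C ≈ 2.4 mA

Assume active: I_B = (9.5 − 0.7)/(82 + 81×0.18) = 0.0911 mA, I_C = β·I_B = 7.29 mA.
Then V_CE = 14 − 7.29×5.6 − 7.38×0.18 = -28.1 V < 0.2 V — the active assumption fails.
Re-solve with V_CE = 0.2 V. KCL at the emitter: V_E/R_E = (V_BB−0.7−V_E)/R_B + (V_CC−0.2−V_E)/R_C, giving V_E = 0.448 V.
I_C = (V_CC − 0.2 − V_E)/R_C = (13.8 − 0.448)/5.6 = 2.38 mA.
Check: I_B = (8.8 − 0.448)/82 = 0.102 mA, and β·I_B = 8.15 mA > I_C, confirming saturation.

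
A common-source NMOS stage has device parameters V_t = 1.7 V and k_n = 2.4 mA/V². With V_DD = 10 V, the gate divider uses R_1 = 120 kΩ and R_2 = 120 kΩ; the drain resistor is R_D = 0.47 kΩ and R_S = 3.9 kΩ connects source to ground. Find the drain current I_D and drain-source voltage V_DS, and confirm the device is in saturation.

I_D ≈ 0.66 mA, V_DS ≈ 7.1 V

V_G = V_DD·R_2/(R_1+R_2) = 10×120/240 = 5 V.
Assume saturation: I_D = (k_n/2)(V_GS − V_t)² with V_GS = V_G − I_D·R_S = 5 − 3.9·I_D.
Substituting gives 18.3·I_D² − 31.9·I_D + 13.1 = 0, with roots I_D = 0.656 or 1.09 mA.
The root I_D = 1.09 mA gives V_GS = 0.747 V ≤ V_t, so take I_D = 0.656 mA.
Then V_GS = 2.44 V and V_DS = V_DD − I_D(R_D+R_S) = 10 − 0.656×4.37 = 7.13 V.
Saturation requires V_DS ≥ V_GS − V_t = 0.74 V; 7.13 ≥ 0.74 ✓.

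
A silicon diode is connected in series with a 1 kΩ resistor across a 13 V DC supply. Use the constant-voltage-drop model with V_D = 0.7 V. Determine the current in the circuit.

KVL around the loop: 13 = V_D + I·R = 0.7 + I × 1 kΩ.
So I = (13 − 0.7) / 1 kΩ = 12.3 / 1 = 12.3 mA.

I ≈ 12 mA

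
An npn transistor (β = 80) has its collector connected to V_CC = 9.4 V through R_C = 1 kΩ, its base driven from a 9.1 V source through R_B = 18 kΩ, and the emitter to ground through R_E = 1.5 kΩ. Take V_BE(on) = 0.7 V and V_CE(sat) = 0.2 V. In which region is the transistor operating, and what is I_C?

Assume active: I_B = (9.1 − 0.7)/(18 + 81×1.5) = 0.0602 mA, I_C = β·I_B = 4.82 mA.
Then V_CE = 9.4 − 4.82×1 − 4.88×1.5 = -2.73 V < 0.2 V — the active assumption fails.
Re-solve with V_CE = 0.2 V. KCL at the emitter: V_E/R_E = (V_BB−0.7−V_E)/R_B + (V_CC−0.2−V_E)/R_C, giving V_E = 5.61 V.
I_C = (V_CC − 0.2 − V_E)/R_C = (9.2 − 5.61)/1 = 3.59 mA.
Check: I_B = (8.4 − 5.61)/18 = 0.155 mA, and β·I_B = 12.4 mA > I_C, confirming saturation.

saturation; I_C ≈ 3.6 mA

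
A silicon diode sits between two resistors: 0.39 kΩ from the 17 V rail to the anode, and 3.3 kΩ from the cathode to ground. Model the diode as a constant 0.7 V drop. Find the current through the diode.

The two resistors are in series with the diode, so KVL gives 17 = I·0.39 + 0.7 + I·3.3.
I = (17 − 0.7) / (0.39 + 3.3) kΩ = 16.3 / 3.69 = 4.42 mA.

I ≈ 4.4 mA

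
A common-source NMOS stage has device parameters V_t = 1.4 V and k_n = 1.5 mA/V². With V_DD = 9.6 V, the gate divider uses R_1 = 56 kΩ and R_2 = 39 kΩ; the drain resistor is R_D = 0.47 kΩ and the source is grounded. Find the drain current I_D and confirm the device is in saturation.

V_G = V_DD·R_2/(R_1+R_2) = 9.6×39/95 = 3.94 V. With the source grounded, V_GS = V_G = 3.94 V.
Assume saturation: I_D = (k_n/2)(V_GS − V_t)² = (1.5/2)×(3.94 − 1.4)² = 0.75×2.54² = 4.84 mA.
V_DS = V_DD − I_D·R_D = 9.6 − 4.84×0.47 = 7.32 V.
Saturation requires V_DS ≥ V_GS − V_t = 2.54 V; 7.32 ≥ 2.54 ✓.

I_D ≈ 4.8 mA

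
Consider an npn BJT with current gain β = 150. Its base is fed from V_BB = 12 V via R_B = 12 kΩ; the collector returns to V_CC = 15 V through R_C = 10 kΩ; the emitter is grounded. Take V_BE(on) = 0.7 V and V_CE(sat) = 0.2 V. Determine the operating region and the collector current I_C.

Assume active: I_B = (12 − 0.7)/12 = 0.942 mA, giving I_C = β·I_B = 141 mA.
But then V_CE = 15 − 141×10 = -1400 V < V_CE(sat) = 0.2 V — impossible in the active region.
So the transistor is saturated. With V_CE = 0.2 V, I_C = (V_CC − 0.2)/R_C = 14.8/10 = 1.48 mA.
Check: β·I_B = 141 mA > I_C = 1.48 mA, confirming saturation.

saturation; I_C ≈ 1.5 mA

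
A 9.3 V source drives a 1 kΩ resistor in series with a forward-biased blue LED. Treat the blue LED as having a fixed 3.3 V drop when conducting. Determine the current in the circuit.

I ≈ 6 mA

KVL around the loop: 9.3 = V_D + I·R = 3.3 + I × 1 kΩ.
So I = (9.3 − 3.3) / 1 kΩ = 6 / 1 = 6 mA.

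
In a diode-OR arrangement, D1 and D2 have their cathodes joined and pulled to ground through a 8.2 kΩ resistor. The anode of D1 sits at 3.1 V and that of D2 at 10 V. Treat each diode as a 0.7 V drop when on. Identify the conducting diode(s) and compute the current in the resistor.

Assume both conduct. Then node N would need to be at both 3.1−0.7 = 2.4 V and 10−0.7 = 9.3 V, which is impossible.
Assume only D2 conducts: V_N = 10 − 0.7 = 9.3 V, so I_R = 9.3/8.2 = 1.13 mA.
Check D1: its anode-to-cathode voltage is 3.1 − 9.3 = -6.2 V < 0.7 V, so it is off. The assumption is consistent.

Only D2 conducts; I_R ≈ 1.1 mA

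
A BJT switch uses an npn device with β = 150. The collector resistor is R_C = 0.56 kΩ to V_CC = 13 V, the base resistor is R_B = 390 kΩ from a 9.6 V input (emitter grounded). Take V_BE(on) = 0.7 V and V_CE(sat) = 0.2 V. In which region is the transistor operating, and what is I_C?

Assume active. Base-emitter loop: I_B = (V_BB − V_BE)/R_B = (9.6 − 0.7)/390 = 0.0228 mA.
I_C = β·I_B = 150×0.0228 = 3.42 mA.
V_CE = V_CC − I_C·R_C = 13 − 3.42×0.56 = 11.1 V > V_CE(sat), so the active-region assumption holds.

active; I_C ≈ 3.4 mA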